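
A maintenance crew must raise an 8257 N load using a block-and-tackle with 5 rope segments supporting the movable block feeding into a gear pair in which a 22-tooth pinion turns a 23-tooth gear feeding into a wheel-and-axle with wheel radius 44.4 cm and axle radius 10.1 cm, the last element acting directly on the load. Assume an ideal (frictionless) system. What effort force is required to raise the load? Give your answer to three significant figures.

359 N

Block-and-tackle MA = number of supporting rope parts = 5.
Gear pair MA = 23/22 = 1.0455.
Wheel-and-axle MA = R/r = 44.4/10.1 = 4.396.
Combined ideal MA = 5 × 1.0455 × 4.396 = 22.979.
Effort = load / MA = 8257 / 22.979 = 359.32 N.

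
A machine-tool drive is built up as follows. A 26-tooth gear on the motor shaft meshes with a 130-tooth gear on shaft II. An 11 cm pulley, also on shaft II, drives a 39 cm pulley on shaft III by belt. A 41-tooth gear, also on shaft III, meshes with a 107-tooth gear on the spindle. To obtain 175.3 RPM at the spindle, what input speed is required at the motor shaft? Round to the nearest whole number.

8110 RPM

Overall ratio R = 5 × 3.5455 × 2.6098 = 46.264.
Required input speed = output speed × R = 175.3 × 46.264 = 8110.1 RPM.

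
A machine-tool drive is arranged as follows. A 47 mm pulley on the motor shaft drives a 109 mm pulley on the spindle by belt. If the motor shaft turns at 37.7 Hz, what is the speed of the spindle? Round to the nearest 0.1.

belt 109/47 = 2.3191 → 37.7/2.3191 = 16.256 Hz

16.3 Hz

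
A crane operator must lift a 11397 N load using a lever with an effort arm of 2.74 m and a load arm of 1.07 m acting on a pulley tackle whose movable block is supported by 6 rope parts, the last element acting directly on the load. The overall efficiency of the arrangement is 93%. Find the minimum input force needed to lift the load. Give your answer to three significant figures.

Lever MA = effort arm / load arm = 2.74/1.07 = 2.5607.
Block-and-tackle MA = number of supporting rope parts = 6.
Combined ideal MA = 2.5607 × 6 = 15.364.
Actual MA = 15.364 × 0.93 = 14.289.
Effort = load / actual MA = 11397 / 14.289 = 797.61 N.

798 N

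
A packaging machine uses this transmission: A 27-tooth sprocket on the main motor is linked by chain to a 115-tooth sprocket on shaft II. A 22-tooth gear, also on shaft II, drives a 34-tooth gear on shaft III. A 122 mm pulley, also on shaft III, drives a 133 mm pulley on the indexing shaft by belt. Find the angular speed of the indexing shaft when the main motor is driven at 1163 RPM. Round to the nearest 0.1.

162.1 RPM

the main motor → shaft II (chain, 115/27): 1163 ÷ 4.2593 = 273.05 RPM
shaft II → shaft III (gear mesh, 34/22): 273.05 ÷ 1.5455 = 176.68 RPM
shaft III → the indexing shaft (belt, 133/122): 176.68 ÷ 1.0902 = 162.07 RPM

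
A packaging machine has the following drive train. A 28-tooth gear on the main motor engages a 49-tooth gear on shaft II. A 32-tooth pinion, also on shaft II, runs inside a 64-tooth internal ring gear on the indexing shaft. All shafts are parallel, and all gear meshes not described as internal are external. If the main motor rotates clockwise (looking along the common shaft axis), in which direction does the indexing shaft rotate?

anticlockwise

the main motor → shaft II: external mesh, 1 reversal → CCW.
shaft II → the indexing shaft: internal mesh, same direction → CCW.
1 reversal in total — an odd number — so the indexing shaft turns opposite to the main motor.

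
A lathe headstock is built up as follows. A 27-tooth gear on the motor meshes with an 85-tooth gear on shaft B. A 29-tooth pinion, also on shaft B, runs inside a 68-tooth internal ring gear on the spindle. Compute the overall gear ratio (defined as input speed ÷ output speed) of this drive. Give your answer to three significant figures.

7.38

Each stage contributes driven/driver: gear mesh 85/27 = 3.1481, internal gear 68/29 = 2.3448.
Overall: 3.1481 × 2.3448 = 7.3819.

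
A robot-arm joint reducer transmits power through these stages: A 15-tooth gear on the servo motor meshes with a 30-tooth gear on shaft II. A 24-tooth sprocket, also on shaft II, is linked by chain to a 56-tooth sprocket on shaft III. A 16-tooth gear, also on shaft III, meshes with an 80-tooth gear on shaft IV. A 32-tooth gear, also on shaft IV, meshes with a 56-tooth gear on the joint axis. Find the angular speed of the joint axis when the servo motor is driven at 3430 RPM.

84 RPM

gear mesh 30/15 = 2 → 3430/2 = 1715 RPM
chain 56/24 = 2.3333 → 1715/2.3333 = 735 RPM
gear mesh 80/16 = 5 → 735/5 = 147 RPM
gear mesh 56/32 = 1.75 → 147/1.75 = 84 RPM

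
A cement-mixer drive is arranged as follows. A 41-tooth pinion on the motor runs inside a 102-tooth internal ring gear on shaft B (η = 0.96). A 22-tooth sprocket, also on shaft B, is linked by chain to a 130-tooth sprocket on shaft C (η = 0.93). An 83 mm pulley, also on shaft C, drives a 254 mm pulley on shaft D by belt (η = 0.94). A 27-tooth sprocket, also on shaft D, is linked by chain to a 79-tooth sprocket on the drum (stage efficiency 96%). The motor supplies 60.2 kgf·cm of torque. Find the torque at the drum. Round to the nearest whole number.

6384 kgf·cm

Internal gear: ratio = 102/41 = 2.4878; torque at shaft B = 60.2 × 2.4878 × 0.96 = 143.78 kgf·cm.
Chain: ratio = 130/22 = 5.9091; torque at shaft C = 143.78 × 5.9091 × 0.93 = 790.11 kgf·cm.
Belt: ratio = 254/83 = 3.0602; torque at shaft D = 790.11 × 3.0602 × 0.94 = 2272.9 kgf·cm.
Chain: ratio = 79/27 = 2.9259; torque at the drum = 2272.9 × 2.9259 × 0.96 = 6384.2 kgf·cm.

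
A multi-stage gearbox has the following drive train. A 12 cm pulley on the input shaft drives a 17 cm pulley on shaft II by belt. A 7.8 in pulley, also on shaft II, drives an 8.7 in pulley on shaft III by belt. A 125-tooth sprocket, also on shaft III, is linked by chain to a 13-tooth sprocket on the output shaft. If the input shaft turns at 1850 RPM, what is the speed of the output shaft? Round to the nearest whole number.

belt 17/12 = 1.4167 → 1850/1.4167 = 1305.9 RPM
belt 8.7/7.8 = 1.1154 → 1305.9/1.1154 = 1170.8 RPM
chain 13/125 = 0.104 → 1170.8/0.104 = 11258 RPM

11258 RPM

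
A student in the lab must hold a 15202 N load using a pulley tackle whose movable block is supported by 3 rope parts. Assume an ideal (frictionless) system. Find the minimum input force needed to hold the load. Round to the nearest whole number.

Block-and-tackle MA = number of supporting rope parts = 3.
Effort = load / MA = 15202 / 3 = 5067.3 N.

5067 N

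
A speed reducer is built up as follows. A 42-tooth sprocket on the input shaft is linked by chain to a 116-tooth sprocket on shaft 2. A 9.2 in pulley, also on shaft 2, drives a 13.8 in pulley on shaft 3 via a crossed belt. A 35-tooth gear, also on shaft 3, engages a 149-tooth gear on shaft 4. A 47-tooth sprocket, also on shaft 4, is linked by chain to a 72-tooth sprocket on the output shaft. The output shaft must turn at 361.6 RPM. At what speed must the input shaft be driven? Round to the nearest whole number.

9770 RPM

Overall ratio R = 2.7619 × 1.5 × 4.2571 × 1.5319 = 27.018.
Required input speed = output speed × R = 361.6 × 27.018 = 9769.7 RPM.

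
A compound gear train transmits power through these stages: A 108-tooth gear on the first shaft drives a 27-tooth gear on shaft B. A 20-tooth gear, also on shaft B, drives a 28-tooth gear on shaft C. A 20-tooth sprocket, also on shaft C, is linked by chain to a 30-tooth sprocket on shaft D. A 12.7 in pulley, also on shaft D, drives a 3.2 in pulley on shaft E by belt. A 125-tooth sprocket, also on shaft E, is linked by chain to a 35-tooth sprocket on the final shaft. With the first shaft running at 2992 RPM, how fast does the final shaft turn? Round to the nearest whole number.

Gear mesh: ratio = 27/108 = 0.25, so shaft B turns at 2992 / 0.25 = 11968 RPM.
Gear mesh: ratio = 28/20 = 1.4, so shaft C turns at 11968 / 1.4 = 8548.6 RPM.
Chain: ratio = 30/20 = 1.5, so shaft D turns at 8548.6 / 1.5 = 5699 RPM.
Belt: ratio = 3.2/12.7 = 0.25197, so shaft E turns at 5699 / 0.25197 = 22618 RPM.
Chain: ratio = 35/125 = 0.28, so the final shaft turns at 22618 / 0.28 = 80779 RPM.

80779 RPM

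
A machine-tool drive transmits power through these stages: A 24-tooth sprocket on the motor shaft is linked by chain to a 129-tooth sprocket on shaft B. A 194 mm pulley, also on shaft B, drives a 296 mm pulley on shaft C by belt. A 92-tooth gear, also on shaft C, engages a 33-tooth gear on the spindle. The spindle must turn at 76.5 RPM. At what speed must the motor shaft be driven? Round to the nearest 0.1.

225.0 RPM

Overall ratio R = 5.375 × 1.5258 × 0.3587 = 2.9417.
Required input speed = output speed × R = 76.5 × 2.9417 = 225.04 RPM.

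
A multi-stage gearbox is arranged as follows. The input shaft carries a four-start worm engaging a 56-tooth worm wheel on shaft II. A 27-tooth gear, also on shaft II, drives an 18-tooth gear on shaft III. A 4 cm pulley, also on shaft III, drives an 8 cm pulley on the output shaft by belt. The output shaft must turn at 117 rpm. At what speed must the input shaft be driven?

2184 rpm

Overall ratio R = 14 × 0.66667 × 2 = 18.667.
Required input speed = output speed × R = 117 × 18.667 = 2184 rpm.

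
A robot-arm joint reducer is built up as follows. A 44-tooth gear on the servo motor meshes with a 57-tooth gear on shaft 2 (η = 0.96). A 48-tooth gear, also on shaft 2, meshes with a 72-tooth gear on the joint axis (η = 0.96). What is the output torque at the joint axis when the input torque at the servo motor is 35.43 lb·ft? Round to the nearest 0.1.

After the gear mesh (57/44): 35.43 × 1.2955 × 0.96 = 44.062 lb·ft
After the gear mesh (72/48): 44.062 × 1.5 × 0.96 = 63.449 lb·ft

63.4 lb·ft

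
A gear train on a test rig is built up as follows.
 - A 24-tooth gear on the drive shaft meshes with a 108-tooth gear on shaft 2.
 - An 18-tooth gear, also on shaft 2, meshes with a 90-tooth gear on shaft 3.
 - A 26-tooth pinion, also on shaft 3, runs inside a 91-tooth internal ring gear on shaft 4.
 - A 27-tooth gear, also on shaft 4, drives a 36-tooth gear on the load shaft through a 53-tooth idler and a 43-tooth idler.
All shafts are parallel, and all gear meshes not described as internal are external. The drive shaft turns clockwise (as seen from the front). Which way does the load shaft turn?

the drive shaft → shaft 2: external mesh, 1 reversal → CCW.
shaft 2 → shaft 3: external mesh, 1 reversal → CW.
shaft 3 → shaft 4: internal mesh, same direction → CW.
shaft 4 → the load shaft: driver → idler → idler → driven is 3 external meshes, 3 reversals → CCW.
5 reversals in total — an odd number — so the load shaft turns opposite to the drive shaft.

counterclockwise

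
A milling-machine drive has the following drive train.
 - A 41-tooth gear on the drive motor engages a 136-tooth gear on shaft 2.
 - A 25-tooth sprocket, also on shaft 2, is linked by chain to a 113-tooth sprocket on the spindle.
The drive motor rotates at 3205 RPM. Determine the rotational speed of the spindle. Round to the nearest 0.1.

213.8 RPM

Gear mesh: ratio = 136/41 = 3.3171, so shaft 2 turns at 3205 / 3.3171 = 966.21 RPM.
Chain: ratio = 113/25 = 4.52, so the spindle turns at 966.21 / 4.52 = 213.76 RPM.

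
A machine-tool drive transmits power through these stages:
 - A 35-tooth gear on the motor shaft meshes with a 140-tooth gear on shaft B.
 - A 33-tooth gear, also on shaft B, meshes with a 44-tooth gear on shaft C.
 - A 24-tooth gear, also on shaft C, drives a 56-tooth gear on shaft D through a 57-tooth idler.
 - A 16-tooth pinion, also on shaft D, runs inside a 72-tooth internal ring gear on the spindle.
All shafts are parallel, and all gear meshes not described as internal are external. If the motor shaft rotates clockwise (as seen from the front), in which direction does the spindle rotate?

the motor shaft → shaft B: external mesh, 1 reversal → CCW.
shaft B → shaft C: external mesh, 1 reversal → CW.
shaft C → shaft D: driver → idler → driven is 2 external meshes, 2 reversals → CW.
shaft D → the spindle: internal mesh, same direction → CW.
4 reversals in total — an even number — so the spindle turns the same way as the motor shaft.

clockwise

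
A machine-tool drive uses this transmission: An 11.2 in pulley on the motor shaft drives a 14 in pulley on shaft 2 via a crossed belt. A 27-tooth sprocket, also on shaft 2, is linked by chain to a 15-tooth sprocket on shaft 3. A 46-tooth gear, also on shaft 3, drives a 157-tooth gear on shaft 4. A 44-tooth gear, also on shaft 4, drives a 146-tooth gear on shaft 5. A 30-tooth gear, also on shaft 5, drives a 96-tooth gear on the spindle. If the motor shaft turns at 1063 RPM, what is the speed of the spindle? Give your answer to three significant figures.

belt 14/11.2 = 1.25 → 1063/1.25 = 850.4 RPM
chain 15/27 = 0.55556 → 850.4/0.55556 = 1530.7 RPM
gear mesh 157/46 = 3.413 → 1530.7/3.413 = 448.49 RPM
gear mesh 146/44 = 3.3182 → 448.49/3.3182 = 135.16 RPM
gear mesh 96/30 = 3.2 → 135.16/3.2 = 42.238 RPM

42.2 RPM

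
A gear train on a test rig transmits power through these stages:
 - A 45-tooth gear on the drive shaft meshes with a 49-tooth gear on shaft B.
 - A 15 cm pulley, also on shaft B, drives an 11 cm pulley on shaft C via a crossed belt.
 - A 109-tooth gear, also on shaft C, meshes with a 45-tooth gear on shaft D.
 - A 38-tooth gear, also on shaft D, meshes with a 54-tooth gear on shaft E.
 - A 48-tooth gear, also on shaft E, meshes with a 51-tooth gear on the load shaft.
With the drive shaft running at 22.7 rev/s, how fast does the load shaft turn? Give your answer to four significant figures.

Gear mesh: ratio = 49/45 = 1.0889, so shaft B turns at 22.7 / 1.0889 = 20.847 rev/s.
Belt: ratio = 11/15 = 0.73333, so shaft C turns at 20.847 / 0.73333 = 28.428 rev/s.
Gear mesh: ratio = 45/109 = 0.41284, so shaft D turns at 28.428 / 0.41284 = 68.858 rev/s.
Gear mesh: ratio = 54/38 = 1.4211, so shaft E turns at 68.858 / 1.4211 = 48.456 rev/s.
Gear mesh: ratio = 51/48 = 1.0625, so the load shaft turns at 48.456 / 1.0625 = 45.605 rev/s.

45.61 rev/s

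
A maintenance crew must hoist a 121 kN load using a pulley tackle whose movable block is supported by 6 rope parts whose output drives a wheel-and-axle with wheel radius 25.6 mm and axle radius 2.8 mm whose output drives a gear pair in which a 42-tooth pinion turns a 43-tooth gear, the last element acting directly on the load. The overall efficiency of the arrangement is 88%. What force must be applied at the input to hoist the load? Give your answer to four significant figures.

2.448 kN

Block-and-tackle MA = number of supporting rope parts = 6.
Wheel-and-axle MA = R/r = 25.6/2.8 = 9.1429.
Gear pair MA = 43/42 = 1.0238.
Combined ideal MA = 6 × 9.1429 × 1.0238 = 56.163.
Actual MA = 56.163 × 0.88 = 49.424.
Effort = load / actual MA = 121 / 49.424 = 2.4482 kN.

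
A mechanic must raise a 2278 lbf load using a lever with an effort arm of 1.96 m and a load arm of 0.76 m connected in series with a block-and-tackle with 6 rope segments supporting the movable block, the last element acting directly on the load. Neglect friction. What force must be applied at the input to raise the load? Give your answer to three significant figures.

Lever MA = effort arm / load arm = 1.96/0.76 = 2.5789.
Block-and-tackle MA = number of supporting rope parts = 6.
Combined ideal MA = 2.5789 × 6 = 15.474.
Effort = load / MA = 2278 / 15.474 = 147.22 lbf.

147 lbf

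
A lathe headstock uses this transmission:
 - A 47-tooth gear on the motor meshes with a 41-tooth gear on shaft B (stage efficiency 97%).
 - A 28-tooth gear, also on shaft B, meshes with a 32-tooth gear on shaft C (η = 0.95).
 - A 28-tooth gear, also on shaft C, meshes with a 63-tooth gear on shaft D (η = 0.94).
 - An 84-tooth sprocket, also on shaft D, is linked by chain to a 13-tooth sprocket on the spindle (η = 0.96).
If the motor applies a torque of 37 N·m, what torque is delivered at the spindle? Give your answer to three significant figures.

10.7 N·m

After the gear mesh (41/47): 37 × 0.87234 × 0.97 = 31.308 N·m
After the gear mesh (32/28): 31.308 × 1.1429 × 0.95 = 33.992 N·m
After the gear mesh (63/28): 33.992 × 2.25 × 0.94 = 71.893 N·m
After the chain (13/84): 71.893 × 0.15476 × 0.96 = 10.681 N·m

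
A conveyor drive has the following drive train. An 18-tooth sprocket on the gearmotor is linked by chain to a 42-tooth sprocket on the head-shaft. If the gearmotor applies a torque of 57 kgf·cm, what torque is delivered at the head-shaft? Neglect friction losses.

133 kgf·cm

chain 42/18 = 2.3333 → τ = 57·2.3333 = 133 kgf·cm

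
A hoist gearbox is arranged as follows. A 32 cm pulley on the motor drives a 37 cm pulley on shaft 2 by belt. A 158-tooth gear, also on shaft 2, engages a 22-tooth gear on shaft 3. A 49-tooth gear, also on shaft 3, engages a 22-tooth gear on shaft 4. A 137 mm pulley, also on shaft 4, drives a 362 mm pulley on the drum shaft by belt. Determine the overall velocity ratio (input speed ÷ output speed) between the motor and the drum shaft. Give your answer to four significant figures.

0.1910

Each stage contributes driven/driver: belt 37/32 = 1.1562, gear mesh 22/158 = 0.13924, gear mesh 22/49 = 0.44898, belt 362/137 = 2.6423.
Overall: 1.1562 × 0.13924 × 0.44898 × 2.6423 = 0.191.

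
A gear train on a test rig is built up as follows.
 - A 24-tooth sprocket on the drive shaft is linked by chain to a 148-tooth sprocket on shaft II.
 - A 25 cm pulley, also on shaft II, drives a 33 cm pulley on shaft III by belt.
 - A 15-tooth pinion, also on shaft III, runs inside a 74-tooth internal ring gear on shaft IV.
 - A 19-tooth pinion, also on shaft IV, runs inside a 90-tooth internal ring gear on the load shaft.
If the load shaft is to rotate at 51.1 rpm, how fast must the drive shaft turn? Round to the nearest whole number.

Overall ratio R = 6.1667 × 1.32 × 4.9333 × 4.7368 = 190.22.
Required input speed = output speed × R = 51.1 × 190.22 = 9720.2 rpm.

9720 rpm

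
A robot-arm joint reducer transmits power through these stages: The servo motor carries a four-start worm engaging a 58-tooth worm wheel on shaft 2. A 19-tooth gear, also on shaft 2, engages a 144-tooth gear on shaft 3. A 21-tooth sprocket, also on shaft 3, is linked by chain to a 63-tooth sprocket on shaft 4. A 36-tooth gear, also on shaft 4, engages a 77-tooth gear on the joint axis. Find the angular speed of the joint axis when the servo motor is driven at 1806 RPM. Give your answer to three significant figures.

2.56 RPM

the servo motor → shaft 2 (worm, 58/4): 1806 ÷ 14.5 = 124.55 RPM
shaft 2 → shaft 3 (gear mesh, 144/19): 124.55 ÷ 7.5789 = 16.434 RPM
shaft 3 → shaft 4 (chain, 63/21): 16.434 ÷ 3 = 5.478 RPM
shaft 4 → the joint axis (gear mesh, 77/36): 5.478 ÷ 2.1389 = 2.5611 RPM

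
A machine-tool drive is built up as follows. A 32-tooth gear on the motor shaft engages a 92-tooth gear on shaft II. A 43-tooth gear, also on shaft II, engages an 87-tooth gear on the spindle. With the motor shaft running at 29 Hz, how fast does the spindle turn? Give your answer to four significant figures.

the motor shaft → shaft II (gear mesh, 92/32): 29 ÷ 2.875 = 10.087 Hz
shaft II → the spindle (gear mesh, 87/43): 10.087 ÷ 2.0233 = 4.9855 Hz

4.986 Hz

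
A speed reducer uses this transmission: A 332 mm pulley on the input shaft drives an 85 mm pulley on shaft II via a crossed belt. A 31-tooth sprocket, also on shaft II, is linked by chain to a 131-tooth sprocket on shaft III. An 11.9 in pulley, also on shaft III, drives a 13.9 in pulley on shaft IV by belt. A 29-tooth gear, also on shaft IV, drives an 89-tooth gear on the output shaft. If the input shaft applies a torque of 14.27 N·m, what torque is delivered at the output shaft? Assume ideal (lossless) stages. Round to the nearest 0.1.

Belt: ratio = 85/332 = 0.25602; torque at shaft II = 14.27 × 0.25602 = 3.6535 N·m.
Chain: ratio = 131/31 = 4.2258; torque at shaft III = 3.6535 × 4.2258 = 15.439 N·m.
Belt: ratio = 13.9/11.9 = 1.1681; torque at shaft IV = 15.439 × 1.1681 = 18.034 N·m.
Gear mesh: ratio = 89/29 = 3.069; torque at the output shaft = 18.034 × 3.069 = 55.344 N·m.

55.3 N·m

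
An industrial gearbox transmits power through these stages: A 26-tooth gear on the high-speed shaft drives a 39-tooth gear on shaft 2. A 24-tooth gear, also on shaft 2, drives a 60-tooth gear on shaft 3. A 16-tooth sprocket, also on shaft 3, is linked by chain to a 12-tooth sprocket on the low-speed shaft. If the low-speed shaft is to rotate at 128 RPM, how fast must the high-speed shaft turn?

360 RPM

Overall ratio R = 1.5 × 2.5 × 0.75 = 2.8125.
Required input speed = output speed × R = 128 × 2.8125 = 360 RPM.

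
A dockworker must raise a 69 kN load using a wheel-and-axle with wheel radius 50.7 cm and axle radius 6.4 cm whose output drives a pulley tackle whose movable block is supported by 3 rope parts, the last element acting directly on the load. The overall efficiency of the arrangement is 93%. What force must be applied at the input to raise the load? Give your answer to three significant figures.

Wheel-and-axle MA = R/r = 50.7/6.4 = 7.9219.
Block-and-tackle MA = number of supporting rope parts = 3.
Combined ideal MA = 7.9219 × 3 = 23.766.
Actual MA = 23.766 × 0.93 = 22.102.
Effort = load / actual MA = 69 / 22.102 = 3.1219 kN.

3.12 kN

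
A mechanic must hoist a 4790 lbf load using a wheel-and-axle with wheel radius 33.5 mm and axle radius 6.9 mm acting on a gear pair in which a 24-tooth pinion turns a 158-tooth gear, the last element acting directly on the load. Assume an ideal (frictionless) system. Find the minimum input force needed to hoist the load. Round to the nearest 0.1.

149.9 lbf

Wheel-and-axle MA = R/r = 33.5/6.9 = 4.8551.
Gear pair MA = 158/24 = 6.5833.
Combined ideal MA = 4.8551 × 6.5833 = 31.963.
Effort = load / MA = 4790 / 31.963 = 149.86 lbf.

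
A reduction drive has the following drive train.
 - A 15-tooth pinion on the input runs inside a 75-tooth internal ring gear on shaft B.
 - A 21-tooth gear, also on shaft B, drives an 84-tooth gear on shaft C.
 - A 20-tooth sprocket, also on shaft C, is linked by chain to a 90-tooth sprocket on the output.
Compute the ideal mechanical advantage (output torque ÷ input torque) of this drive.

Each stage contributes driven/driver: internal gear 75/15 = 5, gear mesh 84/21 = 4, chain 90/20 = 4.5.
Overall: 5 × 4 × 4.5 = 90.

90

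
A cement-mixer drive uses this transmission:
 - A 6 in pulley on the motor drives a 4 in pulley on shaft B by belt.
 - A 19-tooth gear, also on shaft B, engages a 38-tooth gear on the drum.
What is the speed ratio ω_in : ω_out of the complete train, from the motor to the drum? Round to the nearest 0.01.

1.33

Each stage contributes driven/driver: belt 4/6 = 0.66667, gear mesh 38/19 = 2.
Overall: 0.66667 × 2 = 1.3333.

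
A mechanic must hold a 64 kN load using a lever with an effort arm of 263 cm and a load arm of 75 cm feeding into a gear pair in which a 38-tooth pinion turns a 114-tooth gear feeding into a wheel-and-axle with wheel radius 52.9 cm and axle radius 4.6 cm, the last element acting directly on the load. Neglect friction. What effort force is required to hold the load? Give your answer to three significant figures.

0.529 kN

Lever MA = effort arm / load arm = 263/75 = 3.5067.
Gear pair MA = 114/38 = 3.
Wheel-and-axle MA = R/r = 52.9/4.6 = 11.5.
Combined ideal MA = 3.5067 × 3 × 11.5 = 120.98.
Effort = load / MA = 64 / 120.98 = 0.52901 kN.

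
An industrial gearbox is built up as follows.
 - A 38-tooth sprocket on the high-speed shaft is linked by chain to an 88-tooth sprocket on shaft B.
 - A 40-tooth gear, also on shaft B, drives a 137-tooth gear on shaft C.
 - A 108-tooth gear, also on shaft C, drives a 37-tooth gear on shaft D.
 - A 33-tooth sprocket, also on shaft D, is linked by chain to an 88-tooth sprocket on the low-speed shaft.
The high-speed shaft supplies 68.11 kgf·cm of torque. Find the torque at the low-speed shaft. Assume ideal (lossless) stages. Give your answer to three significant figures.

After the chain (88/38): 68.11 × 2.3158 = 157.73 kgf·cm
After the gear mesh (137/40): 157.73 × 3.425 = 540.22 kgf·cm
After the gear mesh (37/108): 540.22 × 0.34259 = 185.08 kgf·cm
After the chain (88/33): 185.08 × 2.6667 = 493.53 kgf·cm

494 kgf·cm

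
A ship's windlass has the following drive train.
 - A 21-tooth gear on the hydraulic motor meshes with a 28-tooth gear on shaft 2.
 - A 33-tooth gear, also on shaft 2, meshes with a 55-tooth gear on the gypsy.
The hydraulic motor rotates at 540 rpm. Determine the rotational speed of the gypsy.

gear mesh 28/21 = 1.3333 → 540/1.3333 = 405 rpm
gear mesh 55/33 = 1.6667 → 405/1.6667 = 243 rpm

243 rpm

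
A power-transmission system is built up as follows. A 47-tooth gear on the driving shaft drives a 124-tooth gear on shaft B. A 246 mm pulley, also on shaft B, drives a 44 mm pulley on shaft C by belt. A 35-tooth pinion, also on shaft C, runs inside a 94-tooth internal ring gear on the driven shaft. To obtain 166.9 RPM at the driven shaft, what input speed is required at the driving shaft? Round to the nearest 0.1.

211.5 RPM

Overall ratio R = 2.6383 × 0.17886 × 2.6857 = 1.2674.
Required input speed = output speed × R = 166.9 × 1.2674 = 211.52 RPM.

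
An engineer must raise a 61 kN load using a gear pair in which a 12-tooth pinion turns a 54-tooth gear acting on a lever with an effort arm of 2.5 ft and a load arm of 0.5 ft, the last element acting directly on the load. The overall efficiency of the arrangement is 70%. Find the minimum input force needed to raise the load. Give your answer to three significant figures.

3.87 kN

Gear pair MA = 54/12 = 4.5.
Lever MA = effort arm / load arm = 2.5/0.5 = 5.
Combined ideal MA = 4.5 × 5 = 22.5.
Actual MA = 22.5 × 0.70 = 15.75.
Effort = load / actual MA = 61 / 15.75 = 3.873 kN.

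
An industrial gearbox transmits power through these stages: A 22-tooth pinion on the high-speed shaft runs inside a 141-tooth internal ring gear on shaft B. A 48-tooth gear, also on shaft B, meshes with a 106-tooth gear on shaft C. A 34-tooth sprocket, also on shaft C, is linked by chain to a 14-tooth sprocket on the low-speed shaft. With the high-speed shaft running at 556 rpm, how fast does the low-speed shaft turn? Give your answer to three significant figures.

95.4 rpm

the high-speed shaft → shaft B (internal gear, 141/22): 556 ÷ 6.4091 = 86.752 rpm
shaft B → shaft C (gear mesh, 106/48): 86.752 ÷ 2.2083 = 39.284 rpm
shaft C → the low-speed shaft (chain, 14/34): 39.284 ÷ 0.41176 = 95.404 rpm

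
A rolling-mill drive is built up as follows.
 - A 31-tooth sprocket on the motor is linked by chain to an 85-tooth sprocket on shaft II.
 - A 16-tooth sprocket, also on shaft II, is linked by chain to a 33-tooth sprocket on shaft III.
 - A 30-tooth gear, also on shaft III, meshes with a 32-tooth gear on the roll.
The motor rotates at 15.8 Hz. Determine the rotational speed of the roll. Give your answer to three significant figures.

2.62 Hz

chain 85/31 = 2.7419 → 15.8/2.7419 = 5.7624 Hz
chain 33/16 = 2.0625 → 5.7624/2.0625 = 2.7939 Hz
gear mesh 32/30 = 1.0667 → 2.7939/1.0667 = 2.6193 Hz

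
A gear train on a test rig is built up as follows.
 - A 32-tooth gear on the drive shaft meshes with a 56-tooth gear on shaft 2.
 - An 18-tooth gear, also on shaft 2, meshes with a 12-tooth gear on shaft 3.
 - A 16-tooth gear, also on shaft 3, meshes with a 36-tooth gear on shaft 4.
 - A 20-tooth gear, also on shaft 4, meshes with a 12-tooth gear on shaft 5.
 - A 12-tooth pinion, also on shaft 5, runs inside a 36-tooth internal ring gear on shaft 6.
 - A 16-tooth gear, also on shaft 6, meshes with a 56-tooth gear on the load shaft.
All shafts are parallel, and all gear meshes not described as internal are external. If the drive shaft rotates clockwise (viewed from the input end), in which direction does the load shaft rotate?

anticlockwise

the drive shaft → shaft 2: external mesh, 1 reversal → CCW.
shaft 2 → shaft 3: external mesh, 1 reversal → CW.
shaft 3 → shaft 4: external mesh, 1 reversal → CCW.
shaft 4 → shaft 5: external mesh, 1 reversal → CW.
shaft 5 → shaft 6: internal mesh, same direction → CW.
shaft 6 → the load shaft: external mesh, 1 reversal → CCW.
5 reversals in total — an odd number — so the load shaft turns opposite to the drive shaft.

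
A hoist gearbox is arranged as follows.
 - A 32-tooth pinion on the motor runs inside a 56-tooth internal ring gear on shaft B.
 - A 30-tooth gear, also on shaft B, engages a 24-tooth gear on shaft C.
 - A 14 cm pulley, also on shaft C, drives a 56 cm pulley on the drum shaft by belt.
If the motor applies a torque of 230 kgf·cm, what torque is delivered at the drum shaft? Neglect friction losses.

1288 kgf·cm

Internal gear: ratio = 56/32 = 1.75; torque at shaft B = 230 × 1.75 = 402.5 kgf·cm.
Gear mesh: ratio = 24/30 = 0.8; torque at shaft C = 402.5 × 0.8 = 322 kgf·cm.
Belt: ratio = 56/14 = 4; torque at the drum shaft = 322 × 4 = 1288 kgf·cm.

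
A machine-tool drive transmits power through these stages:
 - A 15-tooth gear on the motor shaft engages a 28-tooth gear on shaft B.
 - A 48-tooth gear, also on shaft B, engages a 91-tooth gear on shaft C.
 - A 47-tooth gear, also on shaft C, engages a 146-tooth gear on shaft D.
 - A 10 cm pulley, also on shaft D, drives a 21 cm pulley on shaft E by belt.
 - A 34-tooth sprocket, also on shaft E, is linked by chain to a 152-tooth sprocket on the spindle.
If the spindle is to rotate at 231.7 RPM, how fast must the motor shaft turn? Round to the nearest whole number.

Overall ratio R = 1.8667 × 1.8958 × 3.1064 × 2.1 × 4.4706 = 103.21.
Required input speed = output speed × R = 231.7 × 103.21 = 23913 RPM.

23913 RPM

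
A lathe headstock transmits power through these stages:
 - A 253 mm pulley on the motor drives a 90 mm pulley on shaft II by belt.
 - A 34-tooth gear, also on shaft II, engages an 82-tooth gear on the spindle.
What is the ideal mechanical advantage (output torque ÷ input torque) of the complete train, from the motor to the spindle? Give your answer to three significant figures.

Each stage contributes driven/driver: belt 90/253 = 0.35573, gear mesh 82/34 = 2.4118.
Overall: 0.35573 × 2.4118 = 0.85794.

0.858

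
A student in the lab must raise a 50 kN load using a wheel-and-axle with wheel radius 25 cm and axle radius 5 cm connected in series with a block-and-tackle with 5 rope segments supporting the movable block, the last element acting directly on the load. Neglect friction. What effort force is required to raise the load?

2 kN

Wheel-and-axle MA = R/r = 25/5 = 5.
Block-and-tackle MA = number of supporting rope parts = 5.
Combined ideal MA = 5 × 5 = 25.
Effort = load / MA = 50 / 25 = 2 kN.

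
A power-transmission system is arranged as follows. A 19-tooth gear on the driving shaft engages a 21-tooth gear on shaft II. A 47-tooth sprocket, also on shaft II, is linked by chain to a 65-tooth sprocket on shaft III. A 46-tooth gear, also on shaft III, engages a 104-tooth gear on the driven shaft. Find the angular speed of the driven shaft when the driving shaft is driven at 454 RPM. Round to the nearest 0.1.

gear mesh 21/19 = 1.1053 → 454/1.1053 = 410.76 RPM
chain 65/47 = 1.383 → 410.76/1.383 = 297.01 RPM
gear mesh 104/46 = 2.2609 → 297.01/2.2609 = 131.37 RPM

131.4 RPM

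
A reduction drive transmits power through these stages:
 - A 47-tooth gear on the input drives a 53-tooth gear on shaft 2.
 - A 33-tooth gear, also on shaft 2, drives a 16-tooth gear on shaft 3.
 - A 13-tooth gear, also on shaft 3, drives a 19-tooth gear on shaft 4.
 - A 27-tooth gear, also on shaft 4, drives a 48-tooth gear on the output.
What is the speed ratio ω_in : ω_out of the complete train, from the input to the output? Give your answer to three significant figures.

1.42

Each stage contributes driven/driver: gear mesh 53/47 = 1.1277, gear mesh 16/33 = 0.48485, gear mesh 19/13 = 1.4615, gear mesh 48/27 = 1.7778.
Overall: 1.1277 × 0.48485 × 1.4615 × 1.7778 = 1.4206.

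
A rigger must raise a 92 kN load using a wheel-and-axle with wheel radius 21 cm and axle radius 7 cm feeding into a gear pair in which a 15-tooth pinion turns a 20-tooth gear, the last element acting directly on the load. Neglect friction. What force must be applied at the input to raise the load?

23 kN

Wheel-and-axle MA = R/r = 21/7 = 3.
Gear pair MA = 20/15 = 1.3333.
Combined ideal MA = 3 × 1.3333 = 4.
Effort = load / MA = 92 / 4 = 23 kN.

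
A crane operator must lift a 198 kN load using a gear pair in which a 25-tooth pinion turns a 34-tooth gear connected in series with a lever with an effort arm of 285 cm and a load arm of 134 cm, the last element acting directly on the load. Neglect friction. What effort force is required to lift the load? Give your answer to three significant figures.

68.5 kN

Gear pair MA = 34/25 = 1.36.
Lever MA = effort arm / load arm = 285/134 = 2.1269.
Combined ideal MA = 1.36 × 2.1269 = 2.8925.
Effort = load / MA = 198 / 2.8925 = 68.452 kN.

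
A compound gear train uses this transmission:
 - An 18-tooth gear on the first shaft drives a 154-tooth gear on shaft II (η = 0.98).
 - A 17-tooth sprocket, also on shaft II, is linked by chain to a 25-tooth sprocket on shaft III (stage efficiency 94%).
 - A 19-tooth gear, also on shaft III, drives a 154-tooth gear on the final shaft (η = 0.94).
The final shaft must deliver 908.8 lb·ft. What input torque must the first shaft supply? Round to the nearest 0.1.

10.3 lb·ft

Overall ratio R = 8.5556 × 1.4706 × 8.1053 = 101.98; overall efficiency η = 0.98 × 0.94 × 0.94 = 0.8659.
Input torque = output torque / (R × η) = 908.8 / (101.98 × 0.8659) = 10.292 lb·ft.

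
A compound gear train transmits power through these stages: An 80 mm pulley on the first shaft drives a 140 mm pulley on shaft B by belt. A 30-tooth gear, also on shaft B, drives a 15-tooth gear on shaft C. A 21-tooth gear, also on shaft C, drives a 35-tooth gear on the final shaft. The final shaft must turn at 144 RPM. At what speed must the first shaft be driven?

Overall ratio R = 1.75 × 0.5 × 1.6667 = 1.4583.
Required input speed = output speed × R = 144 × 1.4583 = 210 RPM.

210 RPM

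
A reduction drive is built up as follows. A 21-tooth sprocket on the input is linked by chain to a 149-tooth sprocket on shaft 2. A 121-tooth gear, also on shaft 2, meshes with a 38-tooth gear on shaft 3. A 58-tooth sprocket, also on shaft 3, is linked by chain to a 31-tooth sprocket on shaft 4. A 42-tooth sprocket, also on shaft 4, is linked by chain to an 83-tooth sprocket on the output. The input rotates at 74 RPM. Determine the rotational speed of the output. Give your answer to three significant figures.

31.4 RPM

chain 149/21 = 7.0952 → 74/7.0952 = 10.43 RPM
gear mesh 38/121 = 0.31405 → 10.43/0.31405 = 33.21 RPM
chain 31/58 = 0.53448 → 33.21/0.53448 = 62.135 RPM
chain 83/42 = 1.9762 → 62.135/1.9762 = 31.442 RPM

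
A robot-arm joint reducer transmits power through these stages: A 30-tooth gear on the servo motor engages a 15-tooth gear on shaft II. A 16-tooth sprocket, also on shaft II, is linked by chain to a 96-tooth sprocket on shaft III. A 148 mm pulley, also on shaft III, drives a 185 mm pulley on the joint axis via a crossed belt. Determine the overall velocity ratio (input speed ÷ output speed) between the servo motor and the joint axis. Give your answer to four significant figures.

3.750

Each stage contributes driven/driver: gear mesh 15/30 = 0.5, chain 96/16 = 6, belt 185/148 = 1.25.
Overall: 0.5 × 6 × 1.25 = 3.75.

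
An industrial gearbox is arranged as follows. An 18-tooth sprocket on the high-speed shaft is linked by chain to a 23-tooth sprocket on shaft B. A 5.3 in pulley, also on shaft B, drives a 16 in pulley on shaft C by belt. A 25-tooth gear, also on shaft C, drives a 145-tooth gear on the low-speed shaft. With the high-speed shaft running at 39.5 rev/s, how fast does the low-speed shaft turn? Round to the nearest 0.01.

chain 23/18 = 1.2778 → 39.5/1.2778 = 30.913 rev/s
belt 16/5.3 = 3.0189 → 30.913/3.0189 = 10.24 rev/s
gear mesh 145/25 = 5.8 → 10.24/5.8 = 1.7655 rev/s

1.77 rev/s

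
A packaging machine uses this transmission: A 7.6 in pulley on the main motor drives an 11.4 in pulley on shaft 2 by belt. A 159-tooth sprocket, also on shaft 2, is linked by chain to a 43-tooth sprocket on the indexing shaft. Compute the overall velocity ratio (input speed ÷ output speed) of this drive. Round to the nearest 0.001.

Each stage contributes driven/driver: belt 11.4/7.6 = 1.5, chain 43/159 = 0.27044.
Overall: 1.5 × 0.27044 = 0.40566.

0.406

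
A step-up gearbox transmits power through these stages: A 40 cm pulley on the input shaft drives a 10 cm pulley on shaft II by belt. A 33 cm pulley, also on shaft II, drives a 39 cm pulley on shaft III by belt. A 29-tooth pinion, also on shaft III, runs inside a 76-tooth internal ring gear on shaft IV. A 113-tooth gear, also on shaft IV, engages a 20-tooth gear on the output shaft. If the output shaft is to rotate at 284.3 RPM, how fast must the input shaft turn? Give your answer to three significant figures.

39.0 RPM

Overall ratio R = 0.25 × 1.1818 × 2.6207 × 0.17699 = 0.13704.
Required input speed = output speed × R = 284.3 × 0.13704 = 38.961 RPM.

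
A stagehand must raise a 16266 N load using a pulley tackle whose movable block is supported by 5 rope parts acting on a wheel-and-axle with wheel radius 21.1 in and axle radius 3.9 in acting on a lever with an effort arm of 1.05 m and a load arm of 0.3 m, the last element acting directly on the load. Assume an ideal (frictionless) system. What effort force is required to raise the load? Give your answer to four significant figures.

Block-and-tackle MA = number of supporting rope parts = 5.
Wheel-and-axle MA = R/r = 21.1/3.9 = 5.4103.
Lever MA = effort arm / load arm = 1.05/0.3 = 3.5.
Combined ideal MA = 5 × 5.4103 × 3.5 = 94.679.
Effort = load / MA = 16266 / 94.679 = 171.8 N.

171.8 N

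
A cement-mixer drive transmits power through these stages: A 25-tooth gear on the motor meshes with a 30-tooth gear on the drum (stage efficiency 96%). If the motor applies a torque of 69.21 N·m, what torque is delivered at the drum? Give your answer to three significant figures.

79.7 N·m

gear mesh 30/25 = 1.2 → τ = 69.21·1.2·0.96 = 79.73 N·m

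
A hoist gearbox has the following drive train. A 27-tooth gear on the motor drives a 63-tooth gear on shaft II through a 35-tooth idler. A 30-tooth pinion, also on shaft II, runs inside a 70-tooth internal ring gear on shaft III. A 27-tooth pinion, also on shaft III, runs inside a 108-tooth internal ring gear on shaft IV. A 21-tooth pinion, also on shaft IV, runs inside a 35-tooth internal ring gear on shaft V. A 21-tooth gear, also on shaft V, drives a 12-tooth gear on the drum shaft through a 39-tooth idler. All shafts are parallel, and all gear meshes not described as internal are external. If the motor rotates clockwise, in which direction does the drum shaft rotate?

the motor → shaft II: driver → idler → driven is 2 external meshes, 2 reversals → CW.
shaft II → shaft III: internal mesh, same direction → CW.
shaft III → shaft IV: internal mesh, same direction → CW.
shaft IV → shaft V: internal mesh, same direction → CW.
shaft V → the drum shaft: driver → idler → driven is 2 external meshes, 2 reversals → CW.
4 reversals in total — an even number — so the drum shaft turns the same way as the motor.

clockwise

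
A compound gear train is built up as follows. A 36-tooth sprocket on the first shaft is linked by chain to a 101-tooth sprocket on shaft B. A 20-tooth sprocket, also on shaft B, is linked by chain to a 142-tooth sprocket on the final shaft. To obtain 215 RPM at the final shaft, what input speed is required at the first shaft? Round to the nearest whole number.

4283 RPM

Overall ratio R = 2.8056 × 7.1 = 19.919.
Required input speed = output speed × R = 215 × 19.919 = 4282.7 RPM.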